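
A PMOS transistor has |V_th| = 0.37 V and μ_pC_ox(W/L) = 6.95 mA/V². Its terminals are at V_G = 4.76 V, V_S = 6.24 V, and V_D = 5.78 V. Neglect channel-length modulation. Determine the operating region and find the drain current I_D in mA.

V_SG = V_S − V_G = 6.24 − 4.76 = 1.48 V; V_SD = V_S − V_D = 6.24 − 5.78 = 0.46 V.
V_ov = V_SG − |V_th| = 1.48 − 0.37 = 1.11 V.
Since V_SD = 0.46 V < V_ov = 1.11 V, the device is in the triode region.
I_D = k_p [V_ov · V_SD − ½ V_SD²] = 6.95 × [1.11 × 0.46 − 0.5 × 0.46²] = 2.81 mA.

Triode; I_D = 2.81 mA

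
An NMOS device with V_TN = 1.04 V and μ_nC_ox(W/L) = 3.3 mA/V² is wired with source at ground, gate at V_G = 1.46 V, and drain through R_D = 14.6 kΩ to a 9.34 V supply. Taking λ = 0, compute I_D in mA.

V_GS = V_G = 1.46 V, so V_ov = 1.46 − 1.04 = 0.42 V.
Assume saturation: I_D = ½ k_n V_ov² = 0.5 × 3.3 × 0.42² = 0.291 mA, giving V_DS = V_DD − I_D R_D = 9.34 − 0.291 × 14.6 = 5.09 V.
V_DS = 5.09 V ≥ V_ov = 0.42 V, confirming saturation.

I_D = 0.291 mA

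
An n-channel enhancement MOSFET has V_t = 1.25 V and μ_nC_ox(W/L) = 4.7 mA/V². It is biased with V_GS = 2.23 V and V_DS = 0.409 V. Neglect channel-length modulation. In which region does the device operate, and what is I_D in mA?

Triode; I_D = 1.49 mA

V_ov = V_GS − V_t = 2.23 − 1.25 = 0.98 V.
Since V_DS = 0.409 V < V_ov = 0.98 V, the device is in the triode region.
I_D = k_n [V_ov · V_DS − ½ V_DS²] = 4.7 × [0.98 × 0.409 − 0.5 × 0.409²] = 1.49 mA.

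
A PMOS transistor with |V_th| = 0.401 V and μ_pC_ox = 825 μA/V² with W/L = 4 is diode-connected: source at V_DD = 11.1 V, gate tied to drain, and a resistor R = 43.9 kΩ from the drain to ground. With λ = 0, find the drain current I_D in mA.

With gate tied to drain, V_SG = V_SD ≥ V_SG − |V_th|, so the device is in saturation.
k_p = μ_pC_ox · (W/L) = 3.3 mA/V².
KCL at the drain: ½ k_p (V_SG − |V_th|)² = (V_DD − V_SG)/R.
Let x = V_SG − 0.401. Then 72.4 x² + x − 10.7 = 0, giving x = 0.377 V (positive root), so V_SG = 0.778 V.
I_D = (V_DD − V_SG)/R = (11.1 − 0.778) / 43.9 = 0.235 mA.

I_D = 0.235 mA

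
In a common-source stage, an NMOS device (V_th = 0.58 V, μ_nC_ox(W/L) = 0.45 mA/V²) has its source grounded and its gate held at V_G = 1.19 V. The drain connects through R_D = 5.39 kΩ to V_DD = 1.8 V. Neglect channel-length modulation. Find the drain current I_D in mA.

V_GS = V_G = 1.19 V, so V_ov = 1.19 − 0.58 = 0.61 V.
Assume saturation: I_D = ½ k_n V_ov² = 0.5 × 0.45 × 0.61² = 0.0837 mA, giving V_DS = V_DD − I_D R_D = 1.8 − 0.0837 × 5.39 = 1.35 V.
V_DS = 1.35 V ≥ V_ov = 0.61 V, confirming saturation.

I_D = 0.0837 mA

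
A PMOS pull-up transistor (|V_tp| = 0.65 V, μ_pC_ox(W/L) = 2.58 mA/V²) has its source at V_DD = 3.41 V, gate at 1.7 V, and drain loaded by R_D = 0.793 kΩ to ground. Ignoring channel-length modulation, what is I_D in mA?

V_SG = V_DD − V_G = 3.41 − 1.7 = 1.71 V, so V_ov = 1.71 − 0.65 = 1.06 V.
Assume saturation: I_D = ½ k_p V_ov² = 0.5 × 2.58 × 1.06² = 1.45 mA, giving V_SD = V_DD − I_D R_D = 3.41 − 1.45 × 0.793 = 2.26 V.
V_SD = 2.26 V ≥ V_ov = 1.06 V, confirming saturation.

I_D = 1.45 mA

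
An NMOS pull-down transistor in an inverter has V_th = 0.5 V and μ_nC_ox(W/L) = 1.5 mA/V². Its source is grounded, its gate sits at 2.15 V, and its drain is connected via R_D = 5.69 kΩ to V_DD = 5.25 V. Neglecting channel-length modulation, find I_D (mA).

V_GS = V_G = 2.15 V, so V_ov = 2.15 − 0.5 = 1.65 V.
Assume saturation: I_D = ½ k_n V_ov² = 0.5 × 1.5 × 1.65² = 2.04 mA, giving V_DS = V_DD − I_D R_D = 5.25 − 2.04 × 5.69 = -6.37 V.
But -6.37 V < V_ov = 1.65 V, so the device is actually in triode.
In triode I_D = k_n[V_ov V_DS − ½ V_DS²] and I_D = (V_DD − V_DS)/R_D. Equating: 4.27 V_DS² − 15.08 V_DS + 5.25 = 0, giving V_DS = 0.391 V (the root below V_ov).
I_D = (5.25 − 0.391) / 5.69 = 0.854 mA.

I_D = 0.854 mA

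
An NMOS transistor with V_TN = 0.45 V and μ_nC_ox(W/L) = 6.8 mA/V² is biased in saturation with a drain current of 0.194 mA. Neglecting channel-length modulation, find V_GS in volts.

V_GS = 0.689 V

In saturation I_D = ½ k_n (V_GS − V_TN)², so V_GS − V_TN = √(2 I_D / k_n) = √(2 × 0.194 / 6.8) = 0.239 V.
V_GS = 0.45 + 0.239 = 0.689 V.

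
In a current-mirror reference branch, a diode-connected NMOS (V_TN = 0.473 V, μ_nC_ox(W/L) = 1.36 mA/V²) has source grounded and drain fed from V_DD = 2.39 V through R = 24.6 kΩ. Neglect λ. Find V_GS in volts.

With gate tied to drain, V_GS = V_DS ≥ V_GS − V_TN, so the device is in saturation.
KCL at the drain: ½ k_n (V_GS − V_TN)² = (V_DD − V_GS)/R.
Let x = V_GS − 0.473. Then 16.7 x² + x − 1.917 = 0, giving x = 0.31 V (positive root), so V_GS = 0.783 V.
I_D = (V_DD − V_GS)/R = (2.39 − 0.783) / 24.6 = 0.0653 mA.

V_GS = 0.783 V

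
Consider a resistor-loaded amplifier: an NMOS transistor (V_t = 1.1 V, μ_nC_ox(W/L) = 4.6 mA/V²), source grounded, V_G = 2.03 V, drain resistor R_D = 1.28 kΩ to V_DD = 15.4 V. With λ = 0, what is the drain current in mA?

V_GS = V_G = 2.03 V, so V_ov = 2.03 − 1.1 = 0.93 V.
Assume saturation: I_D = ½ k_n V_ov² = 0.5 × 4.6 × 0.93² = 1.99 mA, giving V_DS = V_DD − I_D R_D = 15.4 − 1.99 × 1.28 = 12.9 V.
V_DS = 12.9 V ≥ V_ov = 0.93 V, confirming saturation.

I_D = 1.99 mA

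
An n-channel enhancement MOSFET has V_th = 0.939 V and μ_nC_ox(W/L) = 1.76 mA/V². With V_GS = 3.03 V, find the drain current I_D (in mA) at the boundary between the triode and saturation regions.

I_D = 3.85 mA

At the boundary V_DS = V_ov = V_GS − V_th = 3.03 − 0.939 = 2.09 V.
I_D = ½ k_n V_ov² = 0.5 × 1.76 × 2.09² = 3.85 mA.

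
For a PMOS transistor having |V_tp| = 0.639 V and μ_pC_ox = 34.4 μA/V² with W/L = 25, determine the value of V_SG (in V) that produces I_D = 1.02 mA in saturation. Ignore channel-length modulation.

V_SG = 2.18 V

k_p = μ_pC_ox · (W/L) = 0.86 mA/V².
In saturation I_D = ½ k_p (V_SG − |V_tp|)², so V_SG − |V_tp| = √(2 I_D / k_p) = √(2 × 1.02 / 0.86) = 1.54 V.
V_SG = 0.639 + 1.54 = 2.18 V.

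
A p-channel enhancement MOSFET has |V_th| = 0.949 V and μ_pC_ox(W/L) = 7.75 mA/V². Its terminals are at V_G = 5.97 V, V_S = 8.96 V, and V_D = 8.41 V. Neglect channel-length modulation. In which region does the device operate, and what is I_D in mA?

V_SG = V_S − V_G = 8.96 − 5.97 = 2.99 V; V_SD = V_S − V_D = 8.96 − 8.41 = 0.55 V.
V_ov = V_SG − |V_th| = 2.99 − 0.949 = 2.04 V.
Since V_SD = 0.55 V < V_ov = 2.04 V, the device is in the triode region.
I_D = k_p [V_ov · V_SD − ½ V_SD²] = 7.75 × [2.04 × 0.55 − 0.5 × 0.55²] = 7.53 mA.

Triode; I_D = 7.53 mA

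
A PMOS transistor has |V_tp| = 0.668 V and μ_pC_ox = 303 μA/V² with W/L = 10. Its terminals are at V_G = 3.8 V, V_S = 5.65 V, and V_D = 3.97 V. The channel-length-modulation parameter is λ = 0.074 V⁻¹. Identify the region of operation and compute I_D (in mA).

Saturation; I_D = 2.38 mA

V_SG = V_S − V_G = 5.65 − 3.8 = 1.85 V; V_SD = V_S − V_D = 5.65 − 3.97 = 1.68 V.
k_p = μ_pC_ox · (W/L) = 3.03 mA/V².
V_ov = V_SG − |V_tp| = 1.85 − 0.668 = 1.18 V.
Since V_SD = 1.68 V ≥ V_ov = 1.18 V, the device is in saturation.
I_D = ½ k_p V_ov² (1 + λ V_SD) = 0.5 × 3.03 × 1.18² × (1 + 0.074 × 1.68) = 2.38 mA.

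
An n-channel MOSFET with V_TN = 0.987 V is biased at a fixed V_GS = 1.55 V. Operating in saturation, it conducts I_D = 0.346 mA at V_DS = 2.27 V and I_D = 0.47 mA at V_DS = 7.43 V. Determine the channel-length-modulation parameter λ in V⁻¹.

λ = 0.0825 V⁻¹

With V_GS fixed, I_D ∝ (1 + λ V_DS) in saturation, so I_D2/I_D1 = (1 + λ V_DS2)/(1 + λ V_DS1).
0.47/0.346 = 1.358 = (1 + 7.43 λ)/(1 + 2.27 λ).
Solving: λ (I_D1 V_DS2 − I_D2 V_DS1) = I_D2 − I_D1, so λ = (0.47 − 0.346) / (0.346 × 7.43 − 0.47 × 2.27) = 0.124 / 1.5 = 0.0825 V⁻¹.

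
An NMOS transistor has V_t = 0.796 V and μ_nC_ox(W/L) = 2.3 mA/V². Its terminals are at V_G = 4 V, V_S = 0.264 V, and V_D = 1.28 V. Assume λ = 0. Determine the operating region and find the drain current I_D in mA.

Triode; I_D = 5.68 mA

V_GS = V_G − V_S = 4 − 0.264 = 3.74 V; V_DS = V_D − V_S = 1.28 − 0.264 = 1.02 V.
V_ov = V_GS − V_t = 3.74 − 0.796 = 2.94 V.
Since V_DS = 1.02 V < V_ov = 2.94 V, the device is in the triode region.
I_D = k_n [V_ov · V_DS − ½ V_DS²] = 2.3 × [2.94 × 1.02 − 0.5 × 1.02²] = 5.68 mA.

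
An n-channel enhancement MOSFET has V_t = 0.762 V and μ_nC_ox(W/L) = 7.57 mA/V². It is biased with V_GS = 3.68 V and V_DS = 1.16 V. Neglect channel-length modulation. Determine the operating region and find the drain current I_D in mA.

V_ov = V_GS − V_t = 3.68 − 0.762 = 2.92 V.
Since V_DS = 1.16 V < V_ov = 2.92 V, the device is in the triode region.
I_D = k_n [V_ov · V_DS − ½ V_DS²] = 7.57 × [2.92 × 1.16 − 0.5 × 1.16²] = 20.5 mA.

Triode; I_D = 20.5 mA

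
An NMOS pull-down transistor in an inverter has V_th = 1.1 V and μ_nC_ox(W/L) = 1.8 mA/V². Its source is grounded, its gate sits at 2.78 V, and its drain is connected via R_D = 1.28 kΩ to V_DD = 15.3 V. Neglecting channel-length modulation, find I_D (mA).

I_D = 2.54 mA

V_GS = V_G = 2.78 V, so V_ov = 2.78 − 1.1 = 1.68 V.
Assume saturation: I_D = ½ k_n V_ov² = 0.5 × 1.8 × 1.68² = 2.54 mA, giving V_DS = V_DD − I_D R_D = 15.3 − 2.54 × 1.28 = 12 V.
V_DS = 12 V ≥ V_ov = 1.68 V, confirming saturation.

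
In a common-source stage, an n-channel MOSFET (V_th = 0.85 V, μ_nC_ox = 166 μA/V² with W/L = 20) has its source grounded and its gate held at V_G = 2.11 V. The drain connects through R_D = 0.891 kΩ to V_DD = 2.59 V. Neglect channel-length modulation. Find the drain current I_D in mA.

V_GS = V_G = 2.11 V, so V_ov = 2.11 − 0.85 = 1.26 V.
k_n = μ_nC_ox · (W/L) = 3.32 mA/V².
Assume saturation: I_D = ½ k_n V_ov² = 0.5 × 3.32 × 1.26² = 2.64 mA, giving V_DS = V_DD − I_D R_D = 2.59 − 2.64 × 0.891 = 0.242 V.
But 0.242 V < V_ov = 1.26 V, so the device is actually in triode.
In triode I_D = k_n[V_ov V_DS − ½ V_DS²] and I_D = (V_DD − V_DS)/R_D. Equating: 1.48 V_DS² − 4.727 V_DS + 2.59 = 0, giving V_DS = 0.702 V (the root below V_ov).
I_D = (2.59 − 0.702) / 0.891 = 2.12 mA.

I_D = 2.12 mA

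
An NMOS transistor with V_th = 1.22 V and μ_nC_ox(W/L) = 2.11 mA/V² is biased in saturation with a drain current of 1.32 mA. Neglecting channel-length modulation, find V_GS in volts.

In saturation I_D = ½ k_n (V_GS − V_th)², so V_GS − V_th = √(2 I_D / k_n) = √(2 × 1.32 / 2.11) = 1.12 V.
V_GS = 1.22 + 1.12 = 2.34 V.

V_GS = 2.34 V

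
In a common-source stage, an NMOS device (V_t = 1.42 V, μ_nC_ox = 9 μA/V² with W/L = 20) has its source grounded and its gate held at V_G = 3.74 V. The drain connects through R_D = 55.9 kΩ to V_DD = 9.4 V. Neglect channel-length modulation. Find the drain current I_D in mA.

I_D = 0.161 mA

V_GS = V_G = 3.74 V, so V_ov = 3.74 − 1.42 = 2.32 V.
k_n = μ_nC_ox · (W/L) = 0.18 mA/V².
Assume saturation: I_D = ½ k_n V_ov² = 0.5 × 0.18 × 2.32² = 0.484 mA, giving V_DS = V_DD − I_D R_D = 9.4 − 0.484 × 55.9 = -17.7 V.
But -17.7 V < V_ov = 2.32 V, so the device is actually in triode.
In triode I_D = k_n[V_ov V_DS − ½ V_DS²] and I_D = (V_DD − V_DS)/R_D. Equating: 5.03 V_DS² − 24.34 V_DS + 9.4 = 0, giving V_DS = 0.423 V (the root below V_ov).
I_D = (9.4 − 0.423) / 55.9 = 0.161 mA.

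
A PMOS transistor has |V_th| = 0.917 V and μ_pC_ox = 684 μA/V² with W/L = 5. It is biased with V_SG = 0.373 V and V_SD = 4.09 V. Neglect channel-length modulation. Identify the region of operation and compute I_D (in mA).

Cutoff; I_D = 0 mA

V_SG = 0.373 V < |V_th| = 0.917 V, so the transistor is in cutoff.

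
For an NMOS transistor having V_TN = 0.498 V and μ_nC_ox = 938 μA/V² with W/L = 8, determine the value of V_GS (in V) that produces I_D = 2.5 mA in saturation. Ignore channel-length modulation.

k_n = μ_nC_ox · (W/L) = 7.504 mA/V².
In saturation I_D = ½ k_n (V_GS − V_TN)², so V_GS − V_TN = √(2 I_D / k_n) = √(2 × 2.5 / 7.504) = 0.816 V.
V_GS = 0.498 + 0.816 = 1.31 V.

V_GS = 1.31 V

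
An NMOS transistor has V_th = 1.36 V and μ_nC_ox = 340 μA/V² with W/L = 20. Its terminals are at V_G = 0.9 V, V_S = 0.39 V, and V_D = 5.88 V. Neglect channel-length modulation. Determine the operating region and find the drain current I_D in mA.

V_GS = V_G − V_S = 0.9 − 0.39 = 0.51 V; V_DS = V_D − V_S = 5.88 − 0.39 = 5.49 V.
V_GS = 0.51 V < V_th = 1.36 V, so the transistor is in cutoff.

Cutoff; I_D = 0 mA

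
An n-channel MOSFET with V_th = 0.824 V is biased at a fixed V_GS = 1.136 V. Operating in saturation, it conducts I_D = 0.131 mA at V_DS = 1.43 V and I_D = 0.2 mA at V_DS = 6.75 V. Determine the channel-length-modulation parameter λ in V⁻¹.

λ = 0.115 V⁻¹

With V_GS fixed, I_D ∝ (1 + λ V_DS) in saturation, so I_D2/I_D1 = (1 + λ V_DS2)/(1 + λ V_DS1).
0.2/0.131 = 1.527 = (1 + 6.75 λ)/(1 + 1.43 λ).
Solving: λ (I_D1 V_DS2 − I_D2 V_DS1) = I_D2 − I_D1, so λ = (0.2 − 0.131) / (0.131 × 6.75 − 0.2 × 1.43) = 0.069 / 0.598 = 0.115 V⁻¹.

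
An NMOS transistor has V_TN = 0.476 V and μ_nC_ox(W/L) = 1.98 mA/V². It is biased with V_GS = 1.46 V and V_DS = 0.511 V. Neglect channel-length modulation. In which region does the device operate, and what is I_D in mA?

V_ov = V_GS − V_TN = 1.46 − 0.476 = 0.984 V.
Since V_DS = 0.511 V < V_ov = 0.984 V, the device is in the triode region.
I_D = k_n [V_ov · V_DS − ½ V_DS²] = 1.98 × [0.984 × 0.511 − 0.5 × 0.511²] = 0.737 mA.

Triode; I_D = 0.737 mA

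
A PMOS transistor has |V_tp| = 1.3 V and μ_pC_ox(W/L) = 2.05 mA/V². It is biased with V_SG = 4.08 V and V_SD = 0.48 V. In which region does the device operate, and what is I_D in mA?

Triode; I_D = 2.50 mA

V_ov = V_SG − |V_tp| = 4.08 − 1.3 = 2.78 V.
Since V_SD = 0.48 V < V_ov = 2.78 V, the device is in the triode region.
I_D = k_p [V_ov · V_SD − ½ V_SD²] = 2.05 × [2.78 × 0.48 − 0.5 × 0.48²] = 2.5 mA.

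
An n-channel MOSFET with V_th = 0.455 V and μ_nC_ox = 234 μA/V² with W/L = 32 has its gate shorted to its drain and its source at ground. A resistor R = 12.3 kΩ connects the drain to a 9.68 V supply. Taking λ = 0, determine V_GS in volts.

With gate tied to drain, V_GS = V_DS ≥ V_GS − V_th, so the device is in saturation.
k_n = μ_nC_ox · (W/L) = 7.488 mA/V².
KCL at the drain: ½ k_n (V_GS − V_th)² = (V_DD − V_GS)/R.
Let x = V_GS − 0.455. Then 46.1 x² + x − 9.225 = 0, giving x = 0.437 V (positive root), so V_GS = 0.892 V.
I_D = (V_DD − V_GS)/R = (9.68 − 0.892) / 12.3 = 0.714 mA.

V_GS = 0.892 V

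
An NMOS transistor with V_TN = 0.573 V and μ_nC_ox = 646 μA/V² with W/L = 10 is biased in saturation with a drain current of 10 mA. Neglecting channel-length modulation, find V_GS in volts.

V_GS = 2.33 V

k_n = μ_nC_ox · (W/L) = 6.46 mA/V².
In saturation I_D = ½ k_n (V_GS − V_TN)², so V_GS − V_TN = √(2 I_D / k_n) = √(2 × 10 / 6.46) = 1.76 V.
V_GS = 0.573 + 1.76 = 2.33 V.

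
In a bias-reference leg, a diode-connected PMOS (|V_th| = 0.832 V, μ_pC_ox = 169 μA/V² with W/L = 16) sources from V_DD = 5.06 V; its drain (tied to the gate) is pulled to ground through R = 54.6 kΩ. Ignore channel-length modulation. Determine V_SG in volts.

With gate tied to drain, V_SG = V_SD ≥ V_SG − |V_th|, so the device is in saturation.
k_p = μ_pC_ox · (W/L) = 2.704 mA/V².
KCL at the drain: ½ k_p (V_SG − |V_th|)² = (V_DD − V_SG)/R.
Let x = V_SG − 0.832. Then 73.8 x² + x − 4.228 = 0, giving x = 0.233 V (positive root), so V_SG = 1.06 V.
I_D = (V_DD − V_SG)/R = (5.06 − 1.06) / 54.6 = 0.0732 mA.

V_SG = 1.06 V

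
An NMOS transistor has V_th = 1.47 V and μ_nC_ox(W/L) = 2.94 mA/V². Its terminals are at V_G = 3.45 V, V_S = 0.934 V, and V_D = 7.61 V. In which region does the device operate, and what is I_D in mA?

Saturation; I_D = 1.61 mA

V_GS = V_G − V_S = 3.45 − 0.934 = 2.52 V; V_DS = V_D − V_S = 7.61 − 0.934 = 6.68 V.
V_ov = V_GS − V_th = 2.52 − 1.47 = 1.05 V.
Since V_DS = 6.68 V ≥ V_ov = 1.05 V, the device is in saturation.
I_D = ½ k_n V_ov² = 0.5 × 2.94 × 1.05² = 1.61 mA.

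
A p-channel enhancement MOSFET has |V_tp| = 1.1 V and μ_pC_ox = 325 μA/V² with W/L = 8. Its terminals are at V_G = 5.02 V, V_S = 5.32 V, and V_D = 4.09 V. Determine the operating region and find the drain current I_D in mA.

Cutoff; I_D = 0 mA

V_SG = V_S − V_G = 5.32 − 5.02 = 0.3 V; V_SD = V_S − V_D = 5.32 − 4.09 = 1.23 V.
V_SG = 0.3 V < |V_tp| = 1.1 V, so the transistor is in cutoff.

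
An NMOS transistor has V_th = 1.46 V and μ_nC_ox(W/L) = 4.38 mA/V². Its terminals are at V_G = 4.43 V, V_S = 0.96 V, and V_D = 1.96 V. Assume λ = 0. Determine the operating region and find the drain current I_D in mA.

V_GS = V_G − V_S = 4.43 − 0.96 = 3.47 V; V_DS = V_D − V_S = 1.96 − 0.96 = 1 V.
V_ov = V_GS − V_th = 3.47 − 1.46 = 2.01 V.
Since V_DS = 1 V < V_ov = 2.01 V, the device is in the triode region.
I_D = k_n [V_ov · V_DS − ½ V_DS²] = 4.38 × [2.01 × 1 − 0.5 × 1²] = 6.61 mA.

Triode; I_D = 6.61 mA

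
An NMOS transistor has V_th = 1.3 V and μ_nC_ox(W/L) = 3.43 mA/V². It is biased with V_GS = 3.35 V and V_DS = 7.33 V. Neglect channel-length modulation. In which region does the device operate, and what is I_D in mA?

V_ov = V_GS − V_th = 3.35 − 1.3 = 2.05 V.
Since V_DS = 7.33 V ≥ V_ov = 2.05 V, the device is in saturation.
I_D = ½ k_n V_ov² = 0.5 × 3.43 × 2.05² = 7.21 mA.

Saturation; I_D = 7.21 mA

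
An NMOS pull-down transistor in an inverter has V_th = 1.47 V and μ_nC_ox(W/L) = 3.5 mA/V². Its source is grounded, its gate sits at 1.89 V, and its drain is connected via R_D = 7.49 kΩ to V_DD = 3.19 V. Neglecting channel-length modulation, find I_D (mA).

I_D = 0.309 mA

V_GS = V_G = 1.89 V, so V_ov = 1.89 − 1.47 = 0.42 V.
Assume saturation: I_D = ½ k_n V_ov² = 0.5 × 3.5 × 0.42² = 0.309 mA, giving V_DS = V_DD − I_D R_D = 3.19 − 0.309 × 7.49 = 0.878 V.
V_DS = 0.878 V ≥ V_ov = 0.42 V, confirming saturation.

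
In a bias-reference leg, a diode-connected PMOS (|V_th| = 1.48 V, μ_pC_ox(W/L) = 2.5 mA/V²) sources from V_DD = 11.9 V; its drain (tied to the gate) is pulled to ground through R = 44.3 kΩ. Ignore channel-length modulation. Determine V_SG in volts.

With gate tied to drain, V_SG = V_SD ≥ V_SG − |V_th|, so the device is in saturation.
KCL at the drain: ½ k_p (V_SG − |V_th|)² = (V_DD − V_SG)/R.
Let x = V_SG − 1.48. Then 55.4 x² + x − 10.42 = 0, giving x = 0.425 V (positive root), so V_SG = 1.9 V.
I_D = (V_DD − V_SG)/R = (11.9 − 1.9) / 44.3 = 0.226 mA.

V_SG = 1.90 V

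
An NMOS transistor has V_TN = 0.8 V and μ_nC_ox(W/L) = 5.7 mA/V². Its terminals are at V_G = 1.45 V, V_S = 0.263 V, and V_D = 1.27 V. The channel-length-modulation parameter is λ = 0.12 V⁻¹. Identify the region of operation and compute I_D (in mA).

Saturation; I_D = 0.478 mA

V_GS = V_G − V_S = 1.45 − 0.263 = 1.19 V; V_DS = V_D − V_S = 1.27 − 0.263 = 1.01 V.
V_ov = V_GS − V_TN = 1.19 − 0.8 = 0.387 V.
Since V_DS = 1.01 V ≥ V_ov = 0.387 V, the device is in saturation.
I_D = ½ k_n V_ov² (1 + λ V_DS) = 0.5 × 5.7 × 0.387² × (1 + 0.12 × 1.01) = 0.478 mA.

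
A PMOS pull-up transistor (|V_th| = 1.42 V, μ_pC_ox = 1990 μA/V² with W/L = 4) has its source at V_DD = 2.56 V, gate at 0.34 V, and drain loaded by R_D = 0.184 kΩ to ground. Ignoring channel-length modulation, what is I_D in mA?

V_SG = V_DD − V_G = 2.56 − 0.34 = 2.22 V, so V_ov = 2.22 − 1.42 = 0.8 V.
k_p = μ_pC_ox · (W/L) = 7.96 mA/V².
Assume saturation: I_D = ½ k_p V_ov² = 0.5 × 7.96 × 0.8² = 2.55 mA, giving V_SD = V_DD − I_D R_D = 2.56 − 2.55 × 0.184 = 2.09 V.
V_SD = 2.09 V ≥ V_ov = 0.8 V, confirming saturation.

I_D = 2.55 mA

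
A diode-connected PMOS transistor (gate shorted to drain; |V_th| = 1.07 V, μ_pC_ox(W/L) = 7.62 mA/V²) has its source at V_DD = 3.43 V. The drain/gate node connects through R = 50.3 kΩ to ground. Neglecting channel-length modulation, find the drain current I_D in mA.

I_D = 0.0448 mA

With gate tied to drain, V_SG = V_SD ≥ V_SG − |V_th|, so the device is in saturation.
KCL at the drain: ½ k_p (V_SG − |V_th|)² = (V_DD − V_SG)/R.
Let x = V_SG − 1.07. Then 192 x² + x − 2.36 = 0, giving x = 0.108 V (positive root), so V_SG = 1.18 V.
I_D = (V_DD − V_SG)/R = (3.43 − 1.18) / 50.3 = 0.0448 mA.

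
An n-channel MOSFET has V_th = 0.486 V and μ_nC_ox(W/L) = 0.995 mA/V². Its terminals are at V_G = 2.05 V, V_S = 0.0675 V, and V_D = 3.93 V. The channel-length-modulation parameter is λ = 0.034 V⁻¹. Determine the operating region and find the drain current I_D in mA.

Saturation; I_D = 1.26 mA

V_GS = V_G − V_S = 2.05 − 0.0675 = 1.98 V; V_DS = V_D − V_S = 3.93 − 0.0675 = 3.86 V.
V_ov = V_GS − V_th = 1.98 − 0.486 = 1.5 V.
Since V_DS = 3.86 V ≥ V_ov = 1.5 V, the device is in saturation.
I_D = ½ k_n V_ov² (1 + λ V_DS) = 0.5 × 0.995 × 1.5² × (1 + 0.034 × 3.86) = 1.26 mA.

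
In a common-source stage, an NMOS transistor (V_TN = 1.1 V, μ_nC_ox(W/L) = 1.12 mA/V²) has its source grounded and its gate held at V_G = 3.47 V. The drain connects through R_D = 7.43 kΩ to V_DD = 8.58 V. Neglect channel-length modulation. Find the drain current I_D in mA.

V_GS = V_G = 3.47 V, so V_ov = 3.47 − 1.1 = 2.37 V.
Assume saturation: I_D = ½ k_n V_ov² = 0.5 × 1.12 × 2.37² = 3.15 mA, giving V_DS = V_DD − I_D R_D = 8.58 − 3.15 × 7.43 = -14.8 V.
But -14.8 V < V_ov = 2.37 V, so the device is actually in triode.
In triode I_D = k_n[V_ov V_DS − ½ V_DS²] and I_D = (V_DD − V_DS)/R_D. Equating: 4.16 V_DS² − 20.72 V_DS + 8.58 = 0, giving V_DS = 0.456 V (the root below V_ov).
I_D = (8.58 − 0.456) / 7.43 = 1.09 mA.

I_D = 1.09 mA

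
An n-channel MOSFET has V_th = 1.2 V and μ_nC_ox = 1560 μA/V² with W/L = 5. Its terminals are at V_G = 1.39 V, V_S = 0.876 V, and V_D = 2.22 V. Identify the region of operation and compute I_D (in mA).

Cutoff; I_D = 0 mA

V_GS = V_G − V_S = 1.39 − 0.876 = 0.514 V; V_DS = V_D − V_S = 2.22 − 0.876 = 1.34 V.
V_GS = 0.514 V < V_th = 1.2 V, so the transistor is in cutoff.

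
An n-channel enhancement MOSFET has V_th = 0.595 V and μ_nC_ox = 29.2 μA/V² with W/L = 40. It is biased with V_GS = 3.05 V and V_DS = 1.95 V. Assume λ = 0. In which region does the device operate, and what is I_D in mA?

k_n = μ_nC_ox · (W/L) = 1.168 mA/V².
V_ov = V_GS − V_th = 3.05 − 0.595 = 2.46 V.
Since V_DS = 1.95 V < V_ov = 2.46 V, the device is in the triode region.
I_D = k_n [V_ov · V_DS − ½ V_DS²] = 1.168 × [2.46 × 1.95 − 0.5 × 1.95²] = 3.37 mA.

Triode; I_D = 3.37 mA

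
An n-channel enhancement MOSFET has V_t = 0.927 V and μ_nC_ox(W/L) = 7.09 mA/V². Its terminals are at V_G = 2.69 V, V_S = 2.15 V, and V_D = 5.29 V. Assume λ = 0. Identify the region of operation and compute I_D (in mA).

V_GS = V_G − V_S = 2.69 − 2.15 = 0.54 V; V_DS = V_D − V_S = 5.29 − 2.15 = 3.14 V.
V_GS = 0.54 V < V_t = 0.927 V, so the transistor is in cutoff.

Cutoff; I_D = 0 mA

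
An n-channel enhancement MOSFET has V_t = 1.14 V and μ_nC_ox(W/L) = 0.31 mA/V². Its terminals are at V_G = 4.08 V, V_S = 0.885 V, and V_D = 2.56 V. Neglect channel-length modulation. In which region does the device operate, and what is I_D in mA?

V_GS = V_G − V_S = 4.08 − 0.885 = 3.2 V; V_DS = V_D − V_S = 2.56 − 0.885 = 1.68 V.
V_ov = V_GS − V_t = 3.2 − 1.14 = 2.06 V.
Since V_DS = 1.68 V < V_ov = 2.06 V, the device is in the triode region.
I_D = k_n [V_ov · V_DS − ½ V_DS²] = 0.31 × [2.06 × 1.68 − 0.5 × 1.68²] = 0.632 mA.

Triode; I_D = 0.632 mA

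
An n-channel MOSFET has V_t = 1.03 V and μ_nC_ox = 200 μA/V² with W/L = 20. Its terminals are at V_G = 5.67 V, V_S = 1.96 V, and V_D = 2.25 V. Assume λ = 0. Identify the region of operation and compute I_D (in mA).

V_GS = V_G − V_S = 5.67 − 1.96 = 3.71 V; V_DS = V_D − V_S = 2.25 − 1.96 = 0.29 V.
k_n = μ_nC_ox · (W/L) = 4 mA/V².
V_ov = V_GS − V_t = 3.71 − 1.03 = 2.68 V.
Since V_DS = 0.29 V < V_ov = 2.68 V, the device is in the triode region.
I_D = k_n [V_ov · V_DS − ½ V_DS²] = 4 × [2.68 × 0.29 − 0.5 × 0.29²] = 2.94 mA.

Triode; I_D = 2.94 mA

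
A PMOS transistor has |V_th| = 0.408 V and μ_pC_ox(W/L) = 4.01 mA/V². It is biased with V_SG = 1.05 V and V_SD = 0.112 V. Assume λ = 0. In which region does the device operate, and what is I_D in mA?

Triode; I_D = 0.263 mA

V_ov = V_SG − |V_th| = 1.05 − 0.408 = 0.642 V.
Since V_SD = 0.112 V < V_ov = 0.642 V, the device is in the triode region.
I_D = k_p [V_ov · V_SD − ½ V_SD²] = 4.01 × [0.642 × 0.112 − 0.5 × 0.112²] = 0.263 mA.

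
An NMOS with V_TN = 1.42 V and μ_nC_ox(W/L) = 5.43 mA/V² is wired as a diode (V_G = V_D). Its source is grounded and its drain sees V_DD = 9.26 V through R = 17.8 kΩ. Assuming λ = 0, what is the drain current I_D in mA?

I_D = 0.418 mA

With gate tied to drain, V_GS = V_DS ≥ V_GS − V_TN, so the device is in saturation.
KCL at the drain: ½ k_n (V_GS − V_TN)² = (V_DD − V_GS)/R.
Let x = V_GS − 1.42. Then 48.3 x² + x − 7.84 = 0, giving x = 0.393 V (positive root), so V_GS = 1.81 V.
I_D = (V_DD − V_GS)/R = (9.26 − 1.81) / 17.8 = 0.418 mA.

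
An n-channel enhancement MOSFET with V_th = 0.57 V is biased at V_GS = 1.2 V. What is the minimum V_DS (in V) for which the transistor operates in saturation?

The boundary between triode and saturation is V_DS = V_GS − V_th = V_ov.
V_ov = 1.2 − 0.57 = 0.63 V.

V_DS,sat = 0.630 V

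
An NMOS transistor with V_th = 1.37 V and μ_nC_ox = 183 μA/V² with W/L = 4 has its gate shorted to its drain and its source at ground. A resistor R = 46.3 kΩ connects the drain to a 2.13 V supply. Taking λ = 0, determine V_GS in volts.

V_GS = 1.55 V

With gate tied to drain, V_GS = V_DS ≥ V_GS − V_th, so the device is in saturation.
k_n = μ_nC_ox · (W/L) = 0.732 mA/V².
KCL at the drain: ½ k_n (V_GS − V_th)² = (V_DD − V_GS)/R.
Let x = V_GS − 1.37. Then 16.9 x² + x − 0.76 = 0, giving x = 0.184 V (positive root), so V_GS = 1.55 V.
I_D = (V_DD − V_GS)/R = (2.13 − 1.55) / 46.3 = 0.0124 mA.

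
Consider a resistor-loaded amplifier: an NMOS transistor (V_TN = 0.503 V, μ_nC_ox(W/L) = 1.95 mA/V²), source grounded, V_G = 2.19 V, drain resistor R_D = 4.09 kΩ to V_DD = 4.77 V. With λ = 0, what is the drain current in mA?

V_GS = V_G = 2.19 V, so V_ov = 2.19 − 0.503 = 1.69 V.
Assume saturation: I_D = ½ k_n V_ov² = 0.5 × 1.95 × 1.69² = 2.77 mA, giving V_DS = V_DD − I_D R_D = 4.77 − 2.77 × 4.09 = -6.58 V.
But -6.58 V < V_ov = 1.69 V, so the device is actually in triode.
In triode I_D = k_n[V_ov V_DS − ½ V_DS²] and I_D = (V_DD − V_DS)/R_D. Equating: 3.99 V_DS² − 14.45 V_DS + 4.77 = 0, giving V_DS = 0.367 V (the root below V_ov).
I_D = (4.77 − 0.367) / 4.09 = 1.08 mA.

I_D = 1.08 mA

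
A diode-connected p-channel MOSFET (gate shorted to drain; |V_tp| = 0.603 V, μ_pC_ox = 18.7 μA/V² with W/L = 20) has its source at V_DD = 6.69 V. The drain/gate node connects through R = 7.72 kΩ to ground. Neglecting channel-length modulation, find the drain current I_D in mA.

With gate tied to drain, V_SG = V_SD ≥ V_SG − |V_tp|, so the device is in saturation.
k_p = μ_pC_ox · (W/L) = 0.374 mA/V².
KCL at the drain: ½ k_p (V_SG − |V_tp|)² = (V_DD − V_SG)/R.
Let x = V_SG − 0.603. Then 1.44 x² + x − 6.087 = 0, giving x = 1.74 V (positive root), so V_SG = 2.34 V.
I_D = (V_DD − V_SG)/R = (6.69 − 2.34) / 7.72 = 0.564 mA.

I_D = 0.564 mA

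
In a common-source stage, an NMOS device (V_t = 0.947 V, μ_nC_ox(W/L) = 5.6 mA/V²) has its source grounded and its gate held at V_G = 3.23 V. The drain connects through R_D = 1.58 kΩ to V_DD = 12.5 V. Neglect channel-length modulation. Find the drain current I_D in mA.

I_D = 7.48 mA

V_GS = V_G = 3.23 V, so V_ov = 3.23 − 0.947 = 2.28 V.
Assume saturation: I_D = ½ k_n V_ov² = 0.5 × 5.6 × 2.28² = 14.6 mA, giving V_DS = V_DD − I_D R_D = 12.5 − 14.6 × 1.58 = -10.6 V.
But -10.6 V < V_ov = 2.28 V, so the device is actually in triode.
In triode I_D = k_n[V_ov V_DS − ½ V_DS²] and I_D = (V_DD − V_DS)/R_D. Equating: 4.42 V_DS² − 21.2 V_DS + 12.5 = 0, giving V_DS = 0.689 V (the root below V_ov).
I_D = (12.5 − 0.689) / 1.58 = 7.48 mA.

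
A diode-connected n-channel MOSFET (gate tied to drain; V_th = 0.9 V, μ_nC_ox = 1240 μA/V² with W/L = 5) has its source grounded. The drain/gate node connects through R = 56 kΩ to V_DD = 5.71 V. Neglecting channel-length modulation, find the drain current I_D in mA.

I_D = 0.0830 mA

With gate tied to drain, V_GS = V_DS ≥ V_GS − V_th, so the device is in saturation.
k_n = μ_nC_ox · (W/L) = 6.2 mA/V².
KCL at the drain: ½ k_n (V_GS − V_th)² = (V_DD − V_GS)/R.
Let x = V_GS − 0.9. Then 174 x² + x − 4.81 = 0, giving x = 0.164 V (positive root), so V_GS = 1.06 V.
I_D = (V_DD − V_GS)/R = (5.71 − 1.06) / 56 = 0.083 mA.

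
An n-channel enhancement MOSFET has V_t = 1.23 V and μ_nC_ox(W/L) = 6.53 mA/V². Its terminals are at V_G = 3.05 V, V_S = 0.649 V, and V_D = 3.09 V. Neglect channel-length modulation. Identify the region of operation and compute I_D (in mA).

Saturation; I_D = 4.48 mA

V_GS = V_G − V_S = 3.05 − 0.649 = 2.4 V; V_DS = V_D − V_S = 3.09 − 0.649 = 2.44 V.
V_ov = V_GS − V_t = 2.4 − 1.23 = 1.17 V.
Since V_DS = 2.44 V ≥ V_ov = 1.17 V, the device is in saturation.
I_D = ½ k_n V_ov² = 0.5 × 6.53 × 1.17² = 4.48 mA.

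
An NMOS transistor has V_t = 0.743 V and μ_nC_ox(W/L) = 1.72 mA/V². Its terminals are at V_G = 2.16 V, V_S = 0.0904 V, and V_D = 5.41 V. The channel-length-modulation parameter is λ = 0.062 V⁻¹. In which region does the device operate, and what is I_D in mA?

V_GS = V_G − V_S = 2.16 − 0.0904 = 2.07 V; V_DS = V_D − V_S = 5.41 − 0.0904 = 5.32 V.
V_ov = V_GS − V_t = 2.07 − 0.743 = 1.33 V.
Since V_DS = 5.32 V ≥ V_ov = 1.33 V, the device is in saturation.
I_D = ½ k_n V_ov² (1 + λ V_DS) = 0.5 × 1.72 × 1.33² × (1 + 0.062 × 5.32) = 2.01 mA.

Saturation; I_D = 2.01 mA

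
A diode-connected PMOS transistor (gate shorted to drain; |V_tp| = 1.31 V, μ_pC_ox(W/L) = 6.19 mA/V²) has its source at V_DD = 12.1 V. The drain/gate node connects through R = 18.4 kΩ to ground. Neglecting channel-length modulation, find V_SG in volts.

V_SG = 1.74 V

With gate tied to drain, V_SG = V_SD ≥ V_SG − |V_tp|, so the device is in saturation.
KCL at the drain: ½ k_p (V_SG − |V_tp|)² = (V_DD − V_SG)/R.
Let x = V_SG − 1.31. Then 56.9 x² + x − 10.79 = 0, giving x = 0.427 V (positive root), so V_SG = 1.74 V.
I_D = (V_DD − V_SG)/R = (12.1 − 1.74) / 18.4 = 0.563 mA.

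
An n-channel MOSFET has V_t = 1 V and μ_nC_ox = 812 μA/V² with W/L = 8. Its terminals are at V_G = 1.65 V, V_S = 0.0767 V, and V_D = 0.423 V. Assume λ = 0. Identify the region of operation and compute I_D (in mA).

V_GS = V_G − V_S = 1.65 − 0.0767 = 1.57 V; V_DS = V_D − V_S = 0.423 − 0.0767 = 0.346 V.
k_n = μ_nC_ox · (W/L) = 6.496 mA/V².
V_ov = V_GS − V_t = 1.57 − 1 = 0.573 V.
Since V_DS = 0.346 V < V_ov = 0.573 V, the device is in the triode region.
I_D = k_n [V_ov · V_DS − ½ V_DS²] = 6.496 × [0.573 × 0.346 − 0.5 × 0.346²] = 0.9 mA.

Triode; I_D = 0.900 mA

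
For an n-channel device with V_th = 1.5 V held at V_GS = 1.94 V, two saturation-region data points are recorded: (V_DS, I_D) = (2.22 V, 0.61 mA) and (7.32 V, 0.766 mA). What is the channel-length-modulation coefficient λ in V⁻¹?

λ = 0.0564 V⁻¹

With V_GS fixed, I_D ∝ (1 + λ V_DS) in saturation, so I_D2/I_D1 = (1 + λ V_DS2)/(1 + λ V_DS1).
0.766/0.61 = 1.256 = (1 + 7.32 λ)/(1 + 2.22 λ).
Solving: λ (I_D1 V_DS2 − I_D2 V_DS1) = I_D2 − I_D1, so λ = (0.766 − 0.61) / (0.61 × 7.32 − 0.766 × 2.22) = 0.156 / 2.76 = 0.0564 V⁻¹.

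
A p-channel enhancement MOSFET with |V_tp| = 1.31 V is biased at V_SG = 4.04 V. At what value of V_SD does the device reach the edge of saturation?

V_SD,sat = 2.73 V

The boundary between triode and saturation is V_SD = V_SG − |V_tp| = V_ov.
V_ov = 4.04 − 1.31 = 2.73 V.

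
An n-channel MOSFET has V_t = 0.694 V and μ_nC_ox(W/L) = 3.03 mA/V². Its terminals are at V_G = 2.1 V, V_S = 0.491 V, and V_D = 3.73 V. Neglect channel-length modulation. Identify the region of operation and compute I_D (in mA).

V_GS = V_G − V_S = 2.1 − 0.491 = 1.61 V; V_DS = V_D − V_S = 3.73 − 0.491 = 3.24 V.
V_ov = V_GS − V_t = 1.61 − 0.694 = 0.915 V.
Since V_DS = 3.24 V ≥ V_ov = 0.915 V, the device is in saturation.
I_D = ½ k_n V_ov² = 0.5 × 3.03 × 0.915² = 1.27 mA.

Saturation; I_D = 1.27 mA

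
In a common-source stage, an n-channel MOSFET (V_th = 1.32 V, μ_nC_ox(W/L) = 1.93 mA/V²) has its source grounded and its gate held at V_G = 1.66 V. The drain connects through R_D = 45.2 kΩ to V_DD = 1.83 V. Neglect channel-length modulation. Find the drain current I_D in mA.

V_GS = V_G = 1.66 V, so V_ov = 1.66 − 1.32 = 0.34 V.
Assume saturation: I_D = ½ k_n V_ov² = 0.5 × 1.93 × 0.34² = 0.112 mA, giving V_DS = V_DD − I_D R_D = 1.83 − 0.112 × 45.2 = -3.21 V.
But -3.21 V < V_ov = 0.34 V, so the device is actually in triode.
In triode I_D = k_n[V_ov V_DS − ½ V_DS²] and I_D = (V_DD − V_DS)/R_D. Equating: 43.6 V_DS² − 30.66 V_DS + 1.83 = 0, giving V_DS = 0.0659 V (the root below V_ov).
I_D = (1.83 − 0.0659) / 45.2 = 0.039 mA.

I_D = 0.0390 mA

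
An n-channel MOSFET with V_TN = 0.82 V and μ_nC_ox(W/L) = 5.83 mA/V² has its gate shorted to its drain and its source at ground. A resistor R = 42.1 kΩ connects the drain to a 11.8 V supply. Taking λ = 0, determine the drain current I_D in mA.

I_D = 0.254 mA

With gate tied to drain, V_GS = V_DS ≥ V_GS − V_TN, so the device is in saturation.
KCL at the drain: ½ k_n (V_GS − V_TN)² = (V_DD − V_GS)/R.
Let x = V_GS − 0.82. Then 123 x² + x − 10.98 = 0, giving x = 0.295 V (positive root), so V_GS = 1.12 V.
I_D = (V_DD − V_GS)/R = (11.8 − 1.12) / 42.1 = 0.254 mA.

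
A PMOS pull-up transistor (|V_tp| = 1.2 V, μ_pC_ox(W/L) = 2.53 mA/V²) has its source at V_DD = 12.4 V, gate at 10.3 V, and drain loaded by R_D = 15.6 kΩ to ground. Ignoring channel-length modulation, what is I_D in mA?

V_SG = V_DD − V_G = 12.4 − 10.3 = 2.1 V, so V_ov = 2.1 − 1.2 = 0.9 V.
Assume saturation: I_D = ½ k_p V_ov² = 0.5 × 2.53 × 0.9² = 1.02 mA, giving V_SD = V_DD − I_D R_D = 12.4 − 1.02 × 15.6 = -3.58 V.
But -3.58 V < V_ov = 0.9 V, so the device is actually in triode.
In triode I_D = k_p[V_ov V_SD − ½ V_SD²] and I_D = (V_DD − V_SD)/R_D. Equating: 19.7 V_SD² − 36.52 V_SD + 12.4 = 0, giving V_SD = 0.448 V (the root below V_ov).
I_D = (12.4 − 0.448) / 15.6 = 0.766 mA.

I_D = 0.766 mA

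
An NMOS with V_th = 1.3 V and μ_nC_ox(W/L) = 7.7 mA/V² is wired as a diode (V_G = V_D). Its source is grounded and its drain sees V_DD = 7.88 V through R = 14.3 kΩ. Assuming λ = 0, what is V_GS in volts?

V_GS = 1.64 V

With gate tied to drain, V_GS = V_DS ≥ V_GS − V_th, so the device is in saturation.
KCL at the drain: ½ k_n (V_GS − V_th)² = (V_DD − V_GS)/R.
Let x = V_GS − 1.3. Then 55.1 x² + x − 6.58 = 0, giving x = 0.337 V (positive root), so V_GS = 1.64 V.
I_D = (V_DD − V_GS)/R = (7.88 − 1.64) / 14.3 = 0.437 mA.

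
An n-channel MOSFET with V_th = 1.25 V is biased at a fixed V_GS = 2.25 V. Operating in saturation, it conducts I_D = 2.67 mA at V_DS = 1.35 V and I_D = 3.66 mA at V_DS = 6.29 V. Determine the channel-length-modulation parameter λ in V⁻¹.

λ = 0.0835 V⁻¹

With V_GS fixed, I_D ∝ (1 + λ V_DS) in saturation, so I_D2/I_D1 = (1 + λ V_DS2)/(1 + λ V_DS1).
3.66/2.67 = 1.371 = (1 + 6.29 λ)/(1 + 1.35 λ).
Solving: λ (I_D1 V_DS2 − I_D2 V_DS1) = I_D2 − I_D1, so λ = (3.66 − 2.67) / (2.67 × 6.29 − 3.66 × 1.35) = 0.99 / 11.9 = 0.0835 V⁻¹.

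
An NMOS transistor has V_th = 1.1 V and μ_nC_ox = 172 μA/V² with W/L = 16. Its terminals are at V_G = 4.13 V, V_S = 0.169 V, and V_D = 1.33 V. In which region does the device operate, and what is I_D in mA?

Triode; I_D = 7.29 mA

V_GS = V_G − V_S = 4.13 − 0.169 = 3.96 V; V_DS = V_D − V_S = 1.33 − 0.169 = 1.16 V.
k_n = μ_nC_ox · (W/L) = 2.752 mA/V².
V_ov = V_GS − V_th = 3.96 − 1.1 = 2.86 V.
Since V_DS = 1.16 V < V_ov = 2.86 V, the device is in the triode region.
I_D = k_n [V_ov · V_DS − ½ V_DS²] = 2.752 × [2.86 × 1.16 − 0.5 × 1.16²] = 7.29 mA.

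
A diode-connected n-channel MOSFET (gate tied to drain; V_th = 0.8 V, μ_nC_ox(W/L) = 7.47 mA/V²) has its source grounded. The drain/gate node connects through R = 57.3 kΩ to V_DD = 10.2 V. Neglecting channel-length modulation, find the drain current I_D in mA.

I_D = 0.160 mA

With gate tied to drain, V_GS = V_DS ≥ V_GS − V_th, so the device is in saturation.
KCL at the drain: ½ k_n (V_GS − V_th)² = (V_DD − V_GS)/R.
Let x = V_GS − 0.8. Then 214 x² + x − 9.4 = 0, giving x = 0.207 V (positive root), so V_GS = 1.01 V.
I_D = (V_DD − V_GS)/R = (10.2 − 1.01) / 57.3 = 0.16 mA.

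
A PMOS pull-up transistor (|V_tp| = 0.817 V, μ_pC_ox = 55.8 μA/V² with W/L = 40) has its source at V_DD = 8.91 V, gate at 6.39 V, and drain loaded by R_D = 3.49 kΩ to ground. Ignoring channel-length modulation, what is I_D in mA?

I_D = 2.32 mA

V_SG = V_DD − V_G = 8.91 − 6.39 = 2.52 V, so V_ov = 2.52 − 0.817 = 1.7 V.
k_p = μ_pC_ox · (W/L) = 2.232 mA/V².
Assume saturation: I_D = ½ k_p V_ov² = 0.5 × 2.232 × 1.7² = 3.24 mA, giving V_SD = V_DD − I_D R_D = 8.91 − 3.24 × 3.49 = -2.39 V.
But -2.39 V < V_ov = 1.7 V, so the device is actually in triode.
In triode I_D = k_p[V_ov V_SD − ½ V_SD²] and I_D = (V_DD − V_SD)/R_D. Equating: 3.89 V_SD² − 14.27 V_SD + 8.91 = 0, giving V_SD = 0.799 V (the root below V_ov).
I_D = (8.91 − 0.799) / 3.49 = 2.32 mA.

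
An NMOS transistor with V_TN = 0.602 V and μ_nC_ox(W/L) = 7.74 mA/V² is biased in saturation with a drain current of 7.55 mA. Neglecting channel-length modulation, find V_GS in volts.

V_GS = 2.00 V

In saturation I_D = ½ k_n (V_GS − V_TN)², so V_GS − V_TN = √(2 I_D / k_n) = √(2 × 7.55 / 7.74) = 1.4 V.
V_GS = 0.602 + 1.4 = 2 V.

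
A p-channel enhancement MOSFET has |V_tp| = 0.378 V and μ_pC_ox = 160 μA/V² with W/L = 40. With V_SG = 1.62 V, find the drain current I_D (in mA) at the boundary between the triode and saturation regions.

At the boundary V_SD = V_ov = V_SG − |V_tp| = 1.62 − 0.378 = 1.24 V.
k_p = μ_pC_ox · (W/L) = 6.4 mA/V².
I_D = ½ k_p V_ov² = 0.5 × 6.4 × 1.24² = 4.94 mA.

I_D = 4.94 mA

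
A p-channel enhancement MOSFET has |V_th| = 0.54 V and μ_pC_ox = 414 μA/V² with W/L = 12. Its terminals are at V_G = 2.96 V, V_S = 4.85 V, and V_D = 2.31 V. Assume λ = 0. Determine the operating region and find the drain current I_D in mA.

Saturation; I_D = 4.53 mA

V_SG = V_S − V_G = 4.85 − 2.96 = 1.89 V; V_SD = V_S − V_D = 4.85 − 2.31 = 2.54 V.
k_p = μ_pC_ox · (W/L) = 4.968 mA/V².
V_ov = V_SG − |V_th| = 1.89 − 0.54 = 1.35 V.
Since V_SD = 2.54 V ≥ V_ov = 1.35 V, the device is in saturation.
I_D = ½ k_p V_ov² = 0.5 × 4.968 × 1.35² = 4.53 mA.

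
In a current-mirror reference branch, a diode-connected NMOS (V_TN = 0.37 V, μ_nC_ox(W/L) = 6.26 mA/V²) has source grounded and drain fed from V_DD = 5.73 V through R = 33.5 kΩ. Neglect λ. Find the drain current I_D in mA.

With gate tied to drain, V_GS = V_DS ≥ V_GS − V_TN, so the device is in saturation.
KCL at the drain: ½ k_n (V_GS − V_TN)² = (V_DD − V_GS)/R.
Let x = V_GS − 0.37. Then 105 x² + x − 5.36 = 0, giving x = 0.221 V (positive root), so V_GS = 0.591 V.
I_D = (V_DD − V_GS)/R = (5.73 − 0.591) / 33.5 = 0.153 mA.

I_D = 0.153 mA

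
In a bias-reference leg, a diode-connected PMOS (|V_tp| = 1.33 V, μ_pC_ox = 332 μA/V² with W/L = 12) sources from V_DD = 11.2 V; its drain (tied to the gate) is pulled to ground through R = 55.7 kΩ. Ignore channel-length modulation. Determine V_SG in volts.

With gate tied to drain, V_SG = V_SD ≥ V_SG − |V_tp|, so the device is in saturation.
k_p = μ_pC_ox · (W/L) = 3.984 mA/V².
KCL at the drain: ½ k_p (V_SG − |V_tp|)² = (V_DD − V_SG)/R.
Let x = V_SG − 1.33. Then 111 x² + x − 9.87 = 0, giving x = 0.294 V (positive root), so V_SG = 1.62 V.
I_D = (V_DD − V_SG)/R = (11.2 − 1.62) / 55.7 = 0.172 mA.

V_SG = 1.62 V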